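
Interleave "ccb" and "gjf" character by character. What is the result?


Interleaving "ccb" and "gjf":
  Position 0: 'c' from first, 'g' from second => "cg"
  Position 1: 'c' from first, 'j' from second => "cj"
  Position 2: 'b' from first, 'f' from second => "bf"
Result: cgcjbf

cgcjbf


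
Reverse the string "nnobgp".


Input: nnobgp
Reading characters right to left:
  Position 5: 'p'
  Position 4: 'g'
  Position 3: 'b'
  Position 2: 'o'
  Position 1: 'n'
  Position 0: 'n'
Reversed: pgbonn

pgbonn


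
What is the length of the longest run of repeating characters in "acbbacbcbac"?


Input: "acbbacbcbac"
Scanning for longest run:
  Position 1 ('c'): new char, reset run to 1
  Position 2 ('b'): new char, reset run to 1
  Position 3 ('b'): continues run of 'b', length=2
  Position 4 ('a'): new char, reset run to 1
  Position 5 ('c'): new char, reset run to 1
  Position 6 ('b'): new char, reset run to 1
  Position 7 ('c'): new char, reset run to 1
  Position 8 ('b'): new char, reset run to 1
  Position 9 ('a'): new char, reset run to 1
  Position 10 ('c'): new char, reset run to 1
Longest run: 'b' with length 2

2


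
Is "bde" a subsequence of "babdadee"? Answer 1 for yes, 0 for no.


Check if "bde" is a subsequence of "babdadee"
Greedy scan:
  Position 0 ('b'): matches sub[0] = 'b'
  Position 1 ('a'): no match needed
  Position 2 ('b'): no match needed
  Position 3 ('d'): matches sub[1] = 'd'
  Position 4 ('a'): no match needed
  Position 5 ('d'): no match needed
  Position 6 ('e'): matches sub[2] = 'e'
  Position 7 ('e'): no match needed
All 3 characters matched => is a subsequence

1


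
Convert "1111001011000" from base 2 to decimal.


Input: "1111001011000" in base 2
Positional expansion:
  Digit '1' (value 1) x 2^12 = 4096
  Digit '1' (value 1) x 2^11 = 2048
  Digit '1' (value 1) x 2^10 = 1024
  Digit '1' (value 1) x 2^9 = 512
  Digit '0' (value 0) x 2^8 = 0
  Digit '0' (value 0) x 2^7 = 0
  Digit '1' (value 1) x 2^6 = 64
  Digit '0' (value 0) x 2^5 = 0
  Digit '1' (value 1) x 2^4 = 16
  Digit '1' (value 1) x 2^3 = 8
  Digit '0' (value 0) x 2^2 = 0
  Digit '0' (value 0) x 2^1 = 0
  Digit '0' (value 0) x 2^0 = 0
Sum = 7768

7768


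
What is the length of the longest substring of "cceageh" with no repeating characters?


Input: "cceageh"
Sliding window (track last position of each char):
  Position 0 ('c'): window [0,0] length 1 -- new best
  Position 1 ('c'): repeat (last at 0), move window start to 1
  Position 1 ('c'): window [1,1] length 1
  Position 2 ('e'): window [1,2] length 2 -- new best
  Position 3 ('a'): window [1,3] length 3 -- new best
  Position 4 ('g'): window [1,4] length 4 -- new best
  Position 5 ('e'): repeat (last at 2), move window start to 3
  Position 5 ('e'): window [3,5] length 3
  Position 6 ('h'): window [3,6] length 4
Longest substring with no repeats: "ceag" with length 4

4


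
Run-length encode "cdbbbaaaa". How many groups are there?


Input: cdbbbaaaa
Scanning for consecutive runs:
  Group 1: 'c' x 1 (positions 0-0)
  Group 2: 'd' x 1 (positions 1-1)
  Group 3: 'b' x 3 (positions 2-4)
  Group 4: 'a' x 4 (positions 5-8)
Total groups: 4

4


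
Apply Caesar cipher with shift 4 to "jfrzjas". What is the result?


Caesar cipher: shift "jfrzjas" by 4
  'j' (pos 9) + 4 = pos 13 = 'n'
  'f' (pos 5) + 4 = pos 9 = 'j'
  'r' (pos 17) + 4 = pos 21 = 'v'
  'z' (pos 25) + 4 = pos 3 = 'd'
  'j' (pos 9) + 4 = pos 13 = 'n'
  'a' (pos 0) + 4 = pos 4 = 'e'
  's' (pos 18) + 4 = pos 22 = 'w'
Result: njvdnew

njvdnew


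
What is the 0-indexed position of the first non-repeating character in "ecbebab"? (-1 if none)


Input: ecbebab
Character frequencies:
  'a': 1
  'b': 3
  'c': 1
  'e': 2
Scanning left to right for freq == 1:
  Position 0 ('e'): freq=2, skip
  Position 1 ('c'): unique! => answer = 1

1


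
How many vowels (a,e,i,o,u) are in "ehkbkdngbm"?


Input: ehkbkdngbm
Checking each character:
  'e' at position 0: vowel (running total: 1)
  'h' at position 1: consonant
  'k' at position 2: consonant
  'b' at position 3: consonant
  'k' at position 4: consonant
  'd' at position 5: consonant
  'n' at position 6: consonant
  'g' at position 7: consonant
  'b' at position 8: consonant
  'm' at position 9: consonant
Total vowels: 1

1


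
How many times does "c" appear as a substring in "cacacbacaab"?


Searching for "c" in "cacacbacaab"
Scanning each position:
  Position 0: "c" => MATCH
  Position 1: "a" => no
  Position 2: "c" => MATCH
  Position 3: "a" => no
  Position 4: "c" => MATCH
  Position 5: "b" => no
  Position 6: "a" => no
  Position 7: "c" => MATCH
  Position 8: "a" => no
  Position 9: "a" => no
  Position 10: "b" => no
Total occurrences: 4

4


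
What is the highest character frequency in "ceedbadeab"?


Input: ceedbadeab
Character counts:
  'a': 2
  'b': 2
  'c': 1
  'd': 2
  'e': 3
Maximum frequency: 3

3


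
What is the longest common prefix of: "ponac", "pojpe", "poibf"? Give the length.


Words: ponac, pojpe, poibf
  Position 0: all 'p' => match
  Position 1: all 'o' => match
  Position 2: ('n', 'j', 'i') => mismatch, stop
LCP = "po" (length 2)

2


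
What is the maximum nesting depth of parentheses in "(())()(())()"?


Input: "(())()(())()"
Tracking depth:
  Position 0 '(': depth becomes 1
  Position 1 '(': depth becomes 2
  Position 2 ')': depth becomes 1
  Position 3 ')': depth becomes 0
  Position 4 '(': depth becomes 1
  Position 5 ')': depth becomes 0
  Position 6 '(': depth becomes 1
  Position 7 '(': depth becomes 2
  Position 8 ')': depth becomes 1
  Position 9 ')': depth becomes 0
  Position 10 '(': depth becomes 1
  Position 11 ')': depth becomes 0
Maximum depth reached: 2

2


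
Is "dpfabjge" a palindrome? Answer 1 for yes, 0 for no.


Input: dpfabjge
Reversed: egjbafpd
  Compare pos 0 ('d') with pos 7 ('e'): MISMATCH
  Compare pos 1 ('p') with pos 6 ('g'): MISMATCH
  Compare pos 2 ('f') with pos 5 ('j'): MISMATCH
  Compare pos 3 ('a') with pos 4 ('b'): MISMATCH
Result: not a palindrome

0


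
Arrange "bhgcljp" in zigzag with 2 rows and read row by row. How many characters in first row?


Zigzag "bhgcljp" into 2 rows:
Placing characters:
  'b' => row 0
  'h' => row 1
  'g' => row 0
  'c' => row 1
  'l' => row 0
  'j' => row 1
  'p' => row 0
Rows:
  Row 0: "bglp"
  Row 1: "hcj"
First row length: 4

4


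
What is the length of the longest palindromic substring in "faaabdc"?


Input: "faaabdc"
Checking substrings for palindromes:
  [1:4] "aaa" (len 3) => palindrome
  [1:3] "aa" (len 2) => palindrome
  [2:4] "aa" (len 2) => palindrome
Longest palindromic substring: "aaa" with length 3

3


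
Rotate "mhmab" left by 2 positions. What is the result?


Input: "mhmab", rotate left by 2
First 2 characters: "mh"
Remaining characters: "mab"
Concatenate remaining + first: "mab" + "mh" = "mabmh"

mabmh


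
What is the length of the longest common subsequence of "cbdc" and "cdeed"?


LCS of "cbdc" and "cdeed"
DP table:
           c    d    e    e    d
      0    0    0    0    0    0
  c   0    1    1    1    1    1
  b   0    1    1    1    1    1
  d   0    1    2    2    2    2
  c   0    1    2    2    2    2
LCS length = dp[4][5] = 2

2


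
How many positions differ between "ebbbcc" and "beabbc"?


Comparing "ebbbcc" and "beabbc" position by position:
  Position 0: 'e' vs 'b' => DIFFER
  Position 1: 'b' vs 'e' => DIFFER
  Position 2: 'b' vs 'a' => DIFFER
  Position 3: 'b' vs 'b' => same
  Position 4: 'c' vs 'b' => DIFFER
  Position 5: 'c' vs 'c' => same
Positions that differ: 4

4


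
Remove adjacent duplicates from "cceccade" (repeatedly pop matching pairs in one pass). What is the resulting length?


Input: cceccade
Stack-based adjacent duplicate removal:
  Read 'c': push. Stack: c
  Read 'c': matches stack top 'c' => pop. Stack: (empty)
  Read 'e': push. Stack: e
  Read 'c': push. Stack: ec
  Read 'c': matches stack top 'c' => pop. Stack: e
  Read 'a': push. Stack: ea
  Read 'd': push. Stack: ead
  Read 'e': push. Stack: eade
Final stack: "eade" (length 4)

4


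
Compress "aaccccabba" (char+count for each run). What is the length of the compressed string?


Input: aaccccabba
Runs:
  'a' x 2 => "a2"
  'c' x 4 => "c4"
  'a' x 1 => "a1"
  'b' x 2 => "b2"
  'a' x 1 => "a1"
Compressed: "a2c4a1b2a1"
Compressed length: 10

10


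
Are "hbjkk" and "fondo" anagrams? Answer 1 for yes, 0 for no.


Strings: "hbjkk", "fondo"
Sorted first:  bhjkk
Sorted second: dfnoo
Differ at position 0: 'b' vs 'd' => not anagrams

0


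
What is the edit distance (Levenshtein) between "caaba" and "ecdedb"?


Computing edit distance: "caaba" -> "ecdedb"
DP table:
           e    c    d    e    d    b
      0    1    2    3    4    5    6
  c   1    1    1    2    3    4    5
  a   2    2    2    2    3    4    5
  a   3    3    3    3    3    4    5
  b   4    4    4    4    4    4    4
  a   5    5    5    5    5    5    5
Edit distance = dp[5][6] = 5

5


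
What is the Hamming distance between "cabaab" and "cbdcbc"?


Comparing "cabaab" and "cbdcbc" position by position:
  Position 0: 'c' vs 'c' => same
  Position 1: 'a' vs 'b' => differ
  Position 2: 'b' vs 'd' => differ
  Position 3: 'a' vs 'c' => differ
  Position 4: 'a' vs 'b' => differ
  Position 5: 'b' vs 'c' => differ
Total differences (Hamming distance): 5

5


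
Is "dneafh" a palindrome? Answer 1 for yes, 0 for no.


Input: dneafh
Reversed: hfaend
  Compare pos 0 ('d') with pos 5 ('h'): MISMATCH
  Compare pos 1 ('n') with pos 4 ('f'): MISMATCH
  Compare pos 2 ('e') with pos 3 ('a'): MISMATCH
Result: not a palindrome

0


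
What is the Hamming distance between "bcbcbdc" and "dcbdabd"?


Comparing "bcbcbdc" and "dcbdabd" position by position:
  Position 0: 'b' vs 'd' => differ
  Position 1: 'c' vs 'c' => same
  Position 2: 'b' vs 'b' => same
  Position 3: 'c' vs 'd' => differ
  Position 4: 'b' vs 'a' => differ
  Position 5: 'd' vs 'b' => differ
  Position 6: 'c' vs 'd' => differ
Total differences (Hamming distance): 5

5


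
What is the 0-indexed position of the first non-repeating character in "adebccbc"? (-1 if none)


Input: adebccbc
Character frequencies:
  'a': 1
  'b': 2
  'c': 3
  'd': 1
  'e': 1
Scanning left to right for freq == 1:
  Position 0 ('a'): unique! => answer = 0

0


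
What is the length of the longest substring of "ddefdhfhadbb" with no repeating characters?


Input: "ddefdhfhadbb"
Sliding window (track last position of each char):
  Position 0 ('d'): window [0,0] length 1 -- new best
  Position 1 ('d'): repeat (last at 0), move window start to 1
  Position 1 ('d'): window [1,1] length 1
  Position 2 ('e'): window [1,2] length 2 -- new best
  Position 3 ('f'): window [1,3] length 3 -- new best
  Position 4 ('d'): repeat (last at 1), move window start to 2
  Position 4 ('d'): window [2,4] length 3
  Position 5 ('h'): window [2,5] length 4 -- new best
  Position 6 ('f'): repeat (last at 3), move window start to 4
  Position 6 ('f'): window [4,6] length 3
  Position 7 ('h'): repeat (last at 5), move window start to 6
  Position 7 ('h'): window [6,7] length 2
  Position 8 ('a'): window [6,8] length 3
  Position 9 ('d'): window [6,9] length 4
  Position 10 ('b'): window [6,10] length 5 -- new best
  Position 11 ('b'): repeat (last at 10), move window start to 11
  Position 11 ('b'): window [11,11] length 1
Longest substring with no repeats: "fhadb" with length 5

5


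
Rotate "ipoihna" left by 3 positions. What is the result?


Input: "ipoihna", rotate left by 3
First 3 characters: "ipo"
Remaining characters: "ihna"
Concatenate remaining + first: "ihna" + "ipo" = "ihnaipo"

ihnaipo


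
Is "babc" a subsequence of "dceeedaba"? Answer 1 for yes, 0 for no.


Check if "babc" is a subsequence of "dceeedaba"
Greedy scan:
  Position 0 ('d'): no match needed
  Position 1 ('c'): no match needed
  Position 2 ('e'): no match needed
  Position 3 ('e'): no match needed
  Position 4 ('e'): no match needed
  Position 5 ('d'): no match needed
  Position 6 ('a'): no match needed
  Position 7 ('b'): matches sub[0] = 'b'
  Position 8 ('a'): matches sub[1] = 'a'
Only matched 2/4 characters => not a subsequence

0


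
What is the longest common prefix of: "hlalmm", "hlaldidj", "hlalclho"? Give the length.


Words: hlalmm, hlaldidj, hlalclho
  Position 0: all 'h' => match
  Position 1: all 'l' => match
  Position 2: all 'a' => match
  Position 3: all 'l' => match
  Position 4: ('m', 'd', 'c') => mismatch, stop
LCP = "hlal" (length 4)

4


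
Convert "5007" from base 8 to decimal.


Input: "5007" in base 8
Positional expansion:
  Digit '5' (value 5) x 8^3 = 2560
  Digit '0' (value 0) x 8^2 = 0
  Digit '0' (value 0) x 8^1 = 0
  Digit '7' (value 7) x 8^0 = 7
Sum = 2567

2567


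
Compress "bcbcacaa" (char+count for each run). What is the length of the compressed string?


Input: bcbcacaa
Runs:
  'b' x 1 => "b1"
  'c' x 1 => "c1"
  'b' x 1 => "b1"
  'c' x 1 => "c1"
  'a' x 1 => "a1"
  'c' x 1 => "c1"
  'a' x 2 => "a2"
Compressed: "b1c1b1c1a1c1a2"
Compressed length: 14

14


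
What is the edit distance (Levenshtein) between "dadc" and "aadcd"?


Computing edit distance: "dadc" -> "aadcd"
DP table:
           a    a    d    c    d
      0    1    2    3    4    5
  d   1    1    2    2    3    4
  a   2    1    1    2    3    4
  d   3    2    2    1    2    3
  c   4    3    3    2    1    2
Edit distance = dp[4][5] = 2

2


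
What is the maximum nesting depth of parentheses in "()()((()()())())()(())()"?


Input: "()()((()()())())()(())()"
Tracking depth:
  Position 0 '(': depth becomes 1
  Position 1 ')': depth becomes 0
  Position 2 '(': depth becomes 1
  Position 3 ')': depth becomes 0
  Position 4 '(': depth becomes 1
  Position 5 '(': depth becomes 2
  Position 6 '(': depth becomes 3
  Position 7 ')': depth becomes 2
  Position 8 '(': depth becomes 3
  Position 9 ')': depth becomes 2
  Position 10 '(': depth becomes 3
  Position 11 ')': depth becomes 2
  Position 12 ')': depth becomes 1
  Position 13 '(': depth becomes 2
  Position 14 ')': depth becomes 1
  Position 15 ')': depth becomes 0
  Position 16 '(': depth becomes 1
  Position 17 ')': depth becomes 0
  Position 18 '(': depth becomes 1
  Position 19 '(': depth becomes 2
  Position 20 ')': depth becomes 1
  Position 21 ')': depth becomes 0
  Position 22 '(': depth becomes 1
  Position 23 ')': depth becomes 0
Maximum depth reached: 3

3


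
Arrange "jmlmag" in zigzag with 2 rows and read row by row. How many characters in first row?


Zigzag "jmlmag" into 2 rows:
Placing characters:
  'j' => row 0
  'm' => row 1
  'l' => row 0
  'm' => row 1
  'a' => row 0
  'g' => row 1
Rows:
  Row 0: "jla"
  Row 1: "mmg"
First row length: 3

3


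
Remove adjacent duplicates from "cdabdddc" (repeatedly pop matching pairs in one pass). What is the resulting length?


Input: cdabdddc
Stack-based adjacent duplicate removal:
  Read 'c': push. Stack: c
  Read 'd': push. Stack: cd
  Read 'a': push. Stack: cda
  Read 'b': push. Stack: cdab
  Read 'd': push. Stack: cdabd
  Read 'd': matches stack top 'd' => pop. Stack: cdab
  Read 'd': push. Stack: cdabd
  Read 'c': push. Stack: cdabdc
Final stack: "cdabdc" (length 6)

6


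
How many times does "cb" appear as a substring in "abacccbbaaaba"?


Searching for "cb" in "abacccbbaaaba"
Scanning each position:
  Position 0: "ab" => no
  Position 1: "ba" => no
  Position 2: "ac" => no
  Position 3: "cc" => no
  Position 4: "cc" => no
  Position 5: "cb" => MATCH
  Position 6: "bb" => no
  Position 7: "ba" => no
  Position 8: "aa" => no
  Position 9: "aa" => no
  Position 10: "ab" => no
  Position 11: "ba" => no
Total occurrences: 1

1


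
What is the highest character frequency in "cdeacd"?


Input: cdeacd
Character counts:
  'a': 1
  'c': 2
  'd': 2
  'e': 1
Maximum frequency: 2

2


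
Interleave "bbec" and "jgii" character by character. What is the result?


Interleaving "bbec" and "jgii":
  Position 0: 'b' from first, 'j' from second => "bj"
  Position 1: 'b' from first, 'g' from second => "bg"
  Position 2: 'e' from first, 'i' from second => "ei"
  Position 3: 'c' from first, 'i' from second => "ci"
Result: bjbgeici

bjbgeici


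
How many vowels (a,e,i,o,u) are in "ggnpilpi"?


Input: ggnpilpi
Checking each character:
  'g' at position 0: consonant
  'g' at position 1: consonant
  'n' at position 2: consonant
  'p' at position 3: consonant
  'i' at position 4: vowel (running total: 1)
  'l' at position 5: consonant
  'p' at position 6: consonant
  'i' at position 7: vowel (running total: 2)
Total vowels: 2

2


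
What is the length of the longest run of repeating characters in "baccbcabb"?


Input: "baccbcabb"
Scanning for longest run:
  Position 1 ('a'): new char, reset run to 1
  Position 2 ('c'): new char, reset run to 1
  Position 3 ('c'): continues run of 'c', length=2
  Position 4 ('b'): new char, reset run to 1
  Position 5 ('c'): new char, reset run to 1
  Position 6 ('a'): new char, reset run to 1
  Position 7 ('b'): new char, reset run to 1
  Position 8 ('b'): continues run of 'b', length=2
Longest run: 'c' with length 2

2


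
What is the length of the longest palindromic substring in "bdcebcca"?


Input: "bdcebcca"
Checking substrings for palindromes:
  [5:7] "cc" (len 2) => palindrome
Longest palindromic substring: "cc" with length 2

2


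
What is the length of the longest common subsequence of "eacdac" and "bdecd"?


LCS of "eacdac" and "bdecd"
DP table:
           b    d    e    c    d
      0    0    0    0    0    0
  e   0    0    0    1    1    1
  a   0    0    0    1    1    1
  c   0    0    0    1    2    2
  d   0    0    1    1    2    3
  a   0    0    1    1    2    3
  c   0    0    1    1    2    3
LCS length = dp[6][5] = 3

3


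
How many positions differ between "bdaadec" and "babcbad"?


Comparing "bdaadec" and "babcbad" position by position:
  Position 0: 'b' vs 'b' => same
  Position 1: 'd' vs 'a' => DIFFER
  Position 2: 'a' vs 'b' => DIFFER
  Position 3: 'a' vs 'c' => DIFFER
  Position 4: 'd' vs 'b' => DIFFER
  Position 5: 'e' vs 'a' => DIFFER
  Position 6: 'c' vs 'd' => DIFFER
Positions that differ: 6

6


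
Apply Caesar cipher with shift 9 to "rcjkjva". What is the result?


Caesar cipher: shift "rcjkjva" by 9
  'r' (pos 17) + 9 = pos 0 = 'a'
  'c' (pos 2) + 9 = pos 11 = 'l'
  'j' (pos 9) + 9 = pos 18 = 's'
  'k' (pos 10) + 9 = pos 19 = 't'
  'j' (pos 9) + 9 = pos 18 = 's'
  'v' (pos 21) + 9 = pos 4 = 'e'
  'a' (pos 0) + 9 = pos 9 = 'j'
Result: alstsej

alstsej


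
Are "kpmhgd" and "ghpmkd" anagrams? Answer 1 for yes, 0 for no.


Strings: "kpmhgd", "ghpmkd"
Sorted first:  dghkmp
Sorted second: dghkmp
Sorted forms match => anagrams

1


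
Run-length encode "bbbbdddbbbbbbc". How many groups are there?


Input: bbbbdddbbbbbbc
Scanning for consecutive runs:
  Group 1: 'b' x 4 (positions 0-3)
  Group 2: 'd' x 3 (positions 4-6)
  Group 3: 'b' x 6 (positions 7-12)
  Group 4: 'c' x 1 (positions 13-13)
Total groups: 4

4


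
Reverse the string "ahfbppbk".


Input: ahfbppbk
Reading characters right to left:
  Position 7: 'k'
  Position 6: 'b'
  Position 5: 'p'
  Position 4: 'p'
  Position 3: 'b'
  Position 2: 'f'
  Position 1: 'h'
  Position 0: 'a'
Reversed: kbppbfha

kbppbfha


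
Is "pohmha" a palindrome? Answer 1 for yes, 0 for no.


Input: pohmha
Reversed: ahmhop
  Compare pos 0 ('p') with pos 5 ('a'): MISMATCH
  Compare pos 1 ('o') with pos 4 ('h'): MISMATCH
  Compare pos 2 ('h') with pos 3 ('m'): MISMATCH
Result: not a palindrome

0


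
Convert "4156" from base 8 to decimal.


Input: "4156" in base 8
Positional expansion:
  Digit '4' (value 4) x 8^3 = 2048
  Digit '1' (value 1) x 8^2 = 64
  Digit '5' (value 5) x 8^1 = 40
  Digit '6' (value 6) x 8^0 = 6
Sum = 2158

2158


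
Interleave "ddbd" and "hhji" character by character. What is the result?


Interleaving "ddbd" and "hhji":
  Position 0: 'd' from first, 'h' from second => "dh"
  Position 1: 'd' from first, 'h' from second => "dh"
  Position 2: 'b' from first, 'j' from second => "bj"
  Position 3: 'd' from first, 'i' from second => "di"
Result: dhdhbjdi

dhdhbjdi


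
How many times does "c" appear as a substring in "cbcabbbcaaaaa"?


Searching for "c" in "cbcabbbcaaaaa"
Scanning each position:
  Position 0: "c" => MATCH
  Position 1: "b" => no
  Position 2: "c" => MATCH
  Position 3: "a" => no
  Position 4: "b" => no
  Position 5: "b" => no
  Position 6: "b" => no
  Position 7: "c" => MATCH
  Position 8: "a" => no
  Position 9: "a" => no
  Position 10: "a" => no
  Position 11: "a" => no
  Position 12: "a" => no
Total occurrences: 3

3


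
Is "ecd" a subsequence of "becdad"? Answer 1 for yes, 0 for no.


Check if "ecd" is a subsequence of "becdad"
Greedy scan:
  Position 0 ('b'): no match needed
  Position 1 ('e'): matches sub[0] = 'e'
  Position 2 ('c'): matches sub[1] = 'c'
  Position 3 ('d'): matches sub[2] = 'd'
  Position 4 ('a'): no match needed
  Position 5 ('d'): no match needed
All 3 characters matched => is a subsequence

1


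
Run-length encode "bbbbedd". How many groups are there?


Input: bbbbedd
Scanning for consecutive runs:
  Group 1: 'b' x 4 (positions 0-3)
  Group 2: 'e' x 1 (positions 4-4)
  Group 3: 'd' x 2 (positions 5-6)
Total groups: 3

3


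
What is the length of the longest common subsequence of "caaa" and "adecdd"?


LCS of "caaa" and "adecdd"
DP table:
           a    d    e    c    d    d
      0    0    0    0    0    0    0
  c   0    0    0    0    1    1    1
  a   0    1    1    1    1    1    1
  a   0    1    1    1    1    1    1
  a   0    1    1    1    1    1    1
LCS length = dp[4][6] = 1

1


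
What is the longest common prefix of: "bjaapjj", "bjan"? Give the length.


Words: bjaapjj, bjan
  Position 0: all 'b' => match
  Position 1: all 'j' => match
  Position 2: all 'a' => match
  Position 3: ('a', 'n') => mismatch, stop
LCP = "bja" (length 3)

3


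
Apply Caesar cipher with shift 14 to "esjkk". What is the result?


Caesar cipher: shift "esjkk" by 14
  'e' (pos 4) + 14 = pos 18 = 's'
  's' (pos 18) + 14 = pos 6 = 'g'
  'j' (pos 9) + 14 = pos 23 = 'x'
  'k' (pos 10) + 14 = pos 24 = 'y'
  'k' (pos 10) + 14 = pos 24 = 'y'
Result: sgxyy

sgxyy


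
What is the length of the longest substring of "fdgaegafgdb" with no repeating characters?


Input: "fdgaegafgdb"
Sliding window (track last position of each char):
  Position 0 ('f'): window [0,0] length 1 -- new best
  Position 1 ('d'): window [0,1] length 2 -- new best
  Position 2 ('g'): window [0,2] length 3 -- new best
  Position 3 ('a'): window [0,3] length 4 -- new best
  Position 4 ('e'): window [0,4] length 5 -- new best
  Position 5 ('g'): repeat (last at 2), move window start to 3
  Position 5 ('g'): window [3,5] length 3
  Position 6 ('a'): repeat (last at 3), move window start to 4
  Position 6 ('a'): window [4,6] length 3
  Position 7 ('f'): window [4,7] length 4
  Position 8 ('g'): repeat (last at 5), move window start to 6
  Position 8 ('g'): window [6,8] length 3
  Position 9 ('d'): window [6,9] length 4
  Position 10 ('b'): window [6,10] length 5
Longest substring with no repeats: "fdgae" with length 5

5


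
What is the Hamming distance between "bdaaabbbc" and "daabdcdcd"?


Comparing "bdaaabbbc" and "daabdcdcd" position by position:
  Position 0: 'b' vs 'd' => differ
  Position 1: 'd' vs 'a' => differ
  Position 2: 'a' vs 'a' => same
  Position 3: 'a' vs 'b' => differ
  Position 4: 'a' vs 'd' => differ
  Position 5: 'b' vs 'c' => differ
  Position 6: 'b' vs 'd' => differ
  Position 7: 'b' vs 'c' => differ
  Position 8: 'c' vs 'd' => differ
Total differences (Hamming distance): 8

8


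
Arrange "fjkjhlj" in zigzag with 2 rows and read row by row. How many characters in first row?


Zigzag "fjkjhlj" into 2 rows:
Placing characters:
  'f' => row 0
  'j' => row 1
  'k' => row 0
  'j' => row 1
  'h' => row 0
  'l' => row 1
  'j' => row 0
Rows:
  Row 0: "fkhj"
  Row 1: "jjl"
First row length: 4

4


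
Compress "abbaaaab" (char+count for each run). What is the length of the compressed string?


Input: abbaaaab
Runs:
  'a' x 1 => "a1"
  'b' x 2 => "b2"
  'a' x 4 => "a4"
  'b' x 1 => "b1"
Compressed: "a1b2a4b1"
Compressed length: 8

8


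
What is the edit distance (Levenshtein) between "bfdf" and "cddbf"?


Computing edit distance: "bfdf" -> "cddbf"
DP table:
           c    d    d    b    f
      0    1    2    3    4    5
  b   1    1    2    3    3    4
  f   2    2    2    3    4    3
  d   3    3    2    2    3    4
  f   4    4    3    3    3    3
Edit distance = dp[4][5] = 3

3


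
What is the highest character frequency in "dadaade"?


Input: dadaade
Character counts:
  'a': 3
  'd': 3
  'e': 1
Maximum frequency: 3

3


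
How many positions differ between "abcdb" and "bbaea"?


Comparing "abcdb" and "bbaea" position by position:
  Position 0: 'a' vs 'b' => DIFFER
  Position 1: 'b' vs 'b' => same
  Position 2: 'c' vs 'a' => DIFFER
  Position 3: 'd' vs 'e' => DIFFER
  Position 4: 'b' vs 'a' => DIFFER
Positions that differ: 4

4


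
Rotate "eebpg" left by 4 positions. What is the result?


Input: "eebpg", rotate left by 4
First 4 characters: "eebp"
Remaining characters: "g"
Concatenate remaining + first: "g" + "eebp" = "geebp"

geebp


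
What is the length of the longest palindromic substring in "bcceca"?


Input: "bcceca"
Checking substrings for palindromes:
  [2:5] "cec" (len 3) => palindrome
  [1:3] "cc" (len 2) => palindrome
Longest palindromic substring: "cec" with length 3

3


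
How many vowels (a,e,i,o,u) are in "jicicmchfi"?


Input: jicicmchfi
Checking each character:
  'j' at position 0: consonant
  'i' at position 1: vowel (running total: 1)
  'c' at position 2: consonant
  'i' at position 3: vowel (running total: 2)
  'c' at position 4: consonant
  'm' at position 5: consonant
  'c' at position 6: consonant
  'h' at position 7: consonant
  'f' at position 8: consonant
  'i' at position 9: vowel (running total: 3)
Total vowels: 3

3


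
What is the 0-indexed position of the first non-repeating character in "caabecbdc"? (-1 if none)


Input: caabecbdc
Character frequencies:
  'a': 2
  'b': 2
  'c': 3
  'd': 1
  'e': 1
Scanning left to right for freq == 1:
  Position 0 ('c'): freq=3, skip
  Position 1 ('a'): freq=2, skip
  Position 2 ('a'): freq=2, skip
  Position 3 ('b'): freq=2, skip
  Position 4 ('e'): unique! => answer = 4

4


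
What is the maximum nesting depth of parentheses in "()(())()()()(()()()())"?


Input: "()(())()()()(()()()())"
Tracking depth:
  Position 0 '(': depth becomes 1
  Position 1 ')': depth becomes 0
  Position 2 '(': depth becomes 1
  Position 3 '(': depth becomes 2
  Position 4 ')': depth becomes 1
  Position 5 ')': depth becomes 0
  Position 6 '(': depth becomes 1
  Position 7 ')': depth becomes 0
  Position 8 '(': depth becomes 1
  Position 9 ')': depth becomes 0
  Position 10 '(': depth becomes 1
  Position 11 ')': depth becomes 0
  Position 12 '(': depth becomes 1
  Position 13 '(': depth becomes 2
  Position 14 ')': depth becomes 1
  Position 15 '(': depth becomes 2
  Position 16 ')': depth becomes 1
  Position 17 '(': depth becomes 2
  Position 18 ')': depth becomes 1
  Position 19 '(': depth becomes 2
  Position 20 ')': depth becomes 1
  Position 21 ')': depth becomes 0
Maximum depth reached: 2

2


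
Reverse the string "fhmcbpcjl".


Input: fhmcbpcjl
Reading characters right to left:
  Position 8: 'l'
  Position 7: 'j'
  Position 6: 'c'
  Position 5: 'p'
  Position 4: 'b'
  Position 3: 'c'
  Position 2: 'm'
  Position 1: 'h'
  Position 0: 'f'
Reversed: ljcpbcmhf

ljcpbcmhf


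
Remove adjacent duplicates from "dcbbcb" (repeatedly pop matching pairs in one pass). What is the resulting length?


Input: dcbbcb
Stack-based adjacent duplicate removal:
  Read 'd': push. Stack: d
  Read 'c': push. Stack: dc
  Read 'b': push. Stack: dcb
  Read 'b': matches stack top 'b' => pop. Stack: dc
  Read 'c': matches stack top 'c' => pop. Stack: d
  Read 'b': push. Stack: db
Final stack: "db" (length 2)

2


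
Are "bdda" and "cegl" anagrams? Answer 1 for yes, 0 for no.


Strings: "bdda", "cegl"
Sorted first:  abdd
Sorted second: cegl
Differ at position 0: 'a' vs 'c' => not anagrams

0


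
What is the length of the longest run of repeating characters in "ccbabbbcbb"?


Input: "ccbabbbcbb"
Scanning for longest run:
  Position 1 ('c'): continues run of 'c', length=2
  Position 2 ('b'): new char, reset run to 1
  Position 3 ('a'): new char, reset run to 1
  Position 4 ('b'): new char, reset run to 1
  Position 5 ('b'): continues run of 'b', length=2
  Position 6 ('b'): continues run of 'b', length=3
  Position 7 ('c'): new char, reset run to 1
  Position 8 ('b'): new char, reset run to 1
  Position 9 ('b'): continues run of 'b', length=2
Longest run: 'b' with length 3

3


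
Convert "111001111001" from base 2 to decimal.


Input: "111001111001" in base 2
Positional expansion:
  Digit '1' (value 1) x 2^11 = 2048
  Digit '1' (value 1) x 2^10 = 1024
  Digit '1' (value 1) x 2^9 = 512
  Digit '0' (value 0) x 2^8 = 0
  Digit '0' (value 0) x 2^7 = 0
  Digit '1' (value 1) x 2^6 = 64
  Digit '1' (value 1) x 2^5 = 32
  Digit '1' (value 1) x 2^4 = 16
  Digit '1' (value 1) x 2^3 = 8
  Digit '0' (value 0) x 2^2 = 0
  Digit '0' (value 0) x 2^1 = 0
  Digit '1' (value 1) x 2^0 = 1
Sum = 3705

3705


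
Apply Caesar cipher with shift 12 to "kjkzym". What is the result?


Caesar cipher: shift "kjkzym" by 12
  'k' (pos 10) + 12 = pos 22 = 'w'
  'j' (pos 9) + 12 = pos 21 = 'v'
  'k' (pos 10) + 12 = pos 22 = 'w'
  'z' (pos 25) + 12 = pos 11 = 'l'
  'y' (pos 24) + 12 = pos 10 = 'k'
  'm' (pos 12) + 12 = pos 24 = 'y'
Result: wvwlky

wvwlky


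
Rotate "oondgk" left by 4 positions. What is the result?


Input: "oondgk", rotate left by 4
First 4 characters: "oond"
Remaining characters: "gk"
Concatenate remaining + first: "gk" + "oond" = "gkoond"

gkoond


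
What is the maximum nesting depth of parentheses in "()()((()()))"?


Input: "()()((()()))"
Tracking depth:
  Position 0 '(': depth becomes 1
  Position 1 ')': depth becomes 0
  Position 2 '(': depth becomes 1
  Position 3 ')': depth becomes 0
  Position 4 '(': depth becomes 1
  Position 5 '(': depth becomes 2
  Position 6 '(': depth becomes 3
  Position 7 ')': depth becomes 2
  Position 8 '(': depth becomes 3
  Position 9 ')': depth becomes 2
  Position 10 ')': depth becomes 1
  Position 11 ')': depth becomes 0
Maximum depth reached: 3

3


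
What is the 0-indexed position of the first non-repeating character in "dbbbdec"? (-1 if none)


Input: dbbbdec
Character frequencies:
  'b': 3
  'c': 1
  'd': 2
  'e': 1
Scanning left to right for freq == 1:
  Position 0 ('d'): freq=2, skip
  Position 1 ('b'): freq=3, skip
  Position 2 ('b'): freq=3, skip
  Position 3 ('b'): freq=3, skip
  Position 4 ('d'): freq=2, skip
  Position 5 ('e'): unique! => answer = 5

5


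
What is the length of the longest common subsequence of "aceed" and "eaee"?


LCS of "aceed" and "eaee"
DP table:
           e    a    e    e
      0    0    0    0    0
  a   0    0    1    1    1
  c   0    0    1    1    1
  e   0    1    1    2    2
  e   0    1    1    2    3
  d   0    1    1    2    3
LCS length = dp[5][4] = 3

3


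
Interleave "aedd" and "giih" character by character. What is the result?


Interleaving "aedd" and "giih":
  Position 0: 'a' from first, 'g' from second => "ag"
  Position 1: 'e' from first, 'i' from second => "ei"
  Position 2: 'd' from first, 'i' from second => "di"
  Position 3: 'd' from first, 'h' from second => "dh"
Result: ageididh

ageididh


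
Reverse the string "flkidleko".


Input: flkidleko
Reading characters right to left:
  Position 8: 'o'
  Position 7: 'k'
  Position 6: 'e'
  Position 5: 'l'
  Position 4: 'd'
  Position 3: 'i'
  Position 2: 'k'
  Position 1: 'l'
  Position 0: 'f'
Reversed: okeldiklf

okeldiklf


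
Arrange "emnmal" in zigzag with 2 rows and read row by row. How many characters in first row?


Zigzag "emnmal" into 2 rows:
Placing characters:
  'e' => row 0
  'm' => row 1
  'n' => row 0
  'm' => row 1
  'a' => row 0
  'l' => row 1
Rows:
  Row 0: "ena"
  Row 1: "mml"
First row length: 3

3


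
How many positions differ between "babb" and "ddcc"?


Comparing "babb" and "ddcc" position by position:
  Position 0: 'b' vs 'd' => DIFFER
  Position 1: 'a' vs 'd' => DIFFER
  Position 2: 'b' vs 'c' => DIFFER
  Position 3: 'b' vs 'c' => DIFFER
Positions that differ: 4

4


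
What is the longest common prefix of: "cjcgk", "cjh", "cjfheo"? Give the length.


Words: cjcgk, cjh, cjfheo
  Position 0: all 'c' => match
  Position 1: all 'j' => match
  Position 2: ('c', 'h', 'f') => mismatch, stop
LCP = "cj" (length 2)

2


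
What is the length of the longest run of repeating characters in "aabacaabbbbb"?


Input: "aabacaabbbbb"
Scanning for longest run:
  Position 1 ('a'): continues run of 'a', length=2
  Position 2 ('b'): new char, reset run to 1
  Position 3 ('a'): new char, reset run to 1
  Position 4 ('c'): new char, reset run to 1
  Position 5 ('a'): new char, reset run to 1
  Position 6 ('a'): continues run of 'a', length=2
  Position 7 ('b'): new char, reset run to 1
  Position 8 ('b'): continues run of 'b', length=2
  Position 9 ('b'): continues run of 'b', length=3
  Position 10 ('b'): continues run of 'b', length=4
  Position 11 ('b'): continues run of 'b', length=5
Longest run: 'b' with length 5

5


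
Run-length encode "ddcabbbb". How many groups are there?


Input: ddcabbbb
Scanning for consecutive runs:
  Group 1: 'd' x 2 (positions 0-1)
  Group 2: 'c' x 1 (positions 2-2)
  Group 3: 'a' x 1 (positions 3-3)
  Group 4: 'b' x 4 (positions 4-7)
Total groups: 4

4


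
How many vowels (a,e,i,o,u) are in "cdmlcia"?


Input: cdmlcia
Checking each character:
  'c' at position 0: consonant
  'd' at position 1: consonant
  'm' at position 2: consonant
  'l' at position 3: consonant
  'c' at position 4: consonant
  'i' at position 5: vowel (running total: 1)
  'a' at position 6: vowel (running total: 2)
Total vowels: 2

2


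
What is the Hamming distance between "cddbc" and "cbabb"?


Comparing "cddbc" and "cbabb" position by position:
  Position 0: 'c' vs 'c' => same
  Position 1: 'd' vs 'b' => differ
  Position 2: 'd' vs 'a' => differ
  Position 3: 'b' vs 'b' => same
  Position 4: 'c' vs 'b' => differ
Total differences (Hamming distance): 3

3


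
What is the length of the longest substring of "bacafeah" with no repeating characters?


Input: "bacafeah"
Sliding window (track last position of each char):
  Position 0 ('b'): window [0,0] length 1 -- new best
  Position 1 ('a'): window [0,1] length 2 -- new best
  Position 2 ('c'): window [0,2] length 3 -- new best
  Position 3 ('a'): repeat (last at 1), move window start to 2
  Position 3 ('a'): window [2,3] length 2
  Position 4 ('f'): window [2,4] length 3
  Position 5 ('e'): window [2,5] length 4 -- new best
  Position 6 ('a'): repeat (last at 3), move window start to 4
  Position 6 ('a'): window [4,6] length 3
  Position 7 ('h'): window [4,7] length 4
Longest substring with no repeats: "cafe" with length 4

4


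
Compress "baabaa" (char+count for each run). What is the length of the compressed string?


Input: baabaa
Runs:
  'b' x 1 => "b1"
  'a' x 2 => "a2"
  'b' x 1 => "b1"
  'a' x 2 => "a2"
Compressed: "b1a2b1a2"
Compressed length: 8

8


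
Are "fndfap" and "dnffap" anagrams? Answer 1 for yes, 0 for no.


Strings: "fndfap", "dnffap"
Sorted first:  adffnp
Sorted second: adffnp
Sorted forms match => anagrams

1


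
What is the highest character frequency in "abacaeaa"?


Input: abacaeaa
Character counts:
  'a': 5
  'b': 1
  'c': 1
  'e': 1
Maximum frequency: 5

5


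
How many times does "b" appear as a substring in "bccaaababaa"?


Searching for "b" in "bccaaababaa"
Scanning each position:
  Position 0: "b" => MATCH
  Position 1: "c" => no
  Position 2: "c" => no
  Position 3: "a" => no
  Position 4: "a" => no
  Position 5: "a" => no
  Position 6: "b" => MATCH
  Position 7: "a" => no
  Position 8: "b" => MATCH
  Position 9: "a" => no
  Position 10: "a" => no
Total occurrences: 3

3


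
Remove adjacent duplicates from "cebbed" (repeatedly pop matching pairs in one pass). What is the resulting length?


Input: cebbed
Stack-based adjacent duplicate removal:
  Read 'c': push. Stack: c
  Read 'e': push. Stack: ce
  Read 'b': push. Stack: ceb
  Read 'b': matches stack top 'b' => pop. Stack: ce
  Read 'e': matches stack top 'e' => pop. Stack: c
  Read 'd': push. Stack: cd
Final stack: "cd" (length 2)

2


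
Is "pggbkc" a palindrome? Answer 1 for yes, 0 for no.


Input: pggbkc
Reversed: ckbggp
  Compare pos 0 ('p') with pos 5 ('c'): MISMATCH
  Compare pos 1 ('g') with pos 4 ('k'): MISMATCH
  Compare pos 2 ('g') with pos 3 ('b'): MISMATCH
Result: not a palindrome

0


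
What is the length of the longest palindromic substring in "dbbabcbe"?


Input: "dbbabcbe"
Checking substrings for palindromes:
  [2:5] "bab" (len 3) => palindrome
  [4:7] "bcb" (len 3) => palindrome
  [1:3] "bb" (len 2) => palindrome
Longest palindromic substring: "bab" with length 3

3


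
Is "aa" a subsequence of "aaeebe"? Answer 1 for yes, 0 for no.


Check if "aa" is a subsequence of "aaeebe"
Greedy scan:
  Position 0 ('a'): matches sub[0] = 'a'
  Position 1 ('a'): matches sub[1] = 'a'
  Position 2 ('e'): no match needed
  Position 3 ('e'): no match needed
  Position 4 ('b'): no match needed
  Position 5 ('e'): no match needed
All 2 characters matched => is a subsequence

1


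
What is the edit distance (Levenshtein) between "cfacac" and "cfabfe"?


Computing edit distance: "cfacac" -> "cfabfe"
DP table:
           c    f    a    b    f    e
      0    1    2    3    4    5    6
  c   1    0    1    2    3    4    5
  f   2    1    0    1    2    3    4
  a   3    2    1    0    1    2    3
  c   4    3    2    1    1    2    3
  a   5    4    3    2    2    2    3
  c   6    5    4    3    3    3    3
Edit distance = dp[6][6] = 3

3


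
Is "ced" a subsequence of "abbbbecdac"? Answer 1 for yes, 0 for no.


Check if "ced" is a subsequence of "abbbbecdac"
Greedy scan:
  Position 0 ('a'): no match needed
  Position 1 ('b'): no match needed
  Position 2 ('b'): no match needed
  Position 3 ('b'): no match needed
  Position 4 ('b'): no match needed
  Position 5 ('e'): no match needed
  Position 6 ('c'): matches sub[0] = 'c'
  Position 7 ('d'): no match needed
  Position 8 ('a'): no match needed
  Position 9 ('c'): no match needed
Only matched 1/3 characters => not a subsequence

0


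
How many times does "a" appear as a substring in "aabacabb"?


Searching for "a" in "aabacabb"
Scanning each position:
  Position 0: "a" => MATCH
  Position 1: "a" => MATCH
  Position 2: "b" => no
  Position 3: "a" => MATCH
  Position 4: "c" => no
  Position 5: "a" => MATCH
  Position 6: "b" => no
  Position 7: "b" => no
Total occurrences: 4

4


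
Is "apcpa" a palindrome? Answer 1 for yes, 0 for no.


Input: apcpa
Reversed: apcpa
  Compare pos 0 ('a') with pos 4 ('a'): match
  Compare pos 1 ('p') with pos 3 ('p'): match
Result: palindrome

1


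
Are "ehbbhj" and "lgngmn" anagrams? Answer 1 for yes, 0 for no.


Strings: "ehbbhj", "lgngmn"
Sorted first:  bbehhj
Sorted second: gglmnn
Differ at position 0: 'b' vs 'g' => not anagrams

0


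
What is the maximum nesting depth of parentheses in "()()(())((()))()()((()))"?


Input: "()()(())((()))()()((()))"
Tracking depth:
  Position 0 '(': depth becomes 1
  Position 1 ')': depth becomes 0
  Position 2 '(': depth becomes 1
  Position 3 ')': depth becomes 0
  Position 4 '(': depth becomes 1
  Position 5 '(': depth becomes 2
  Position 6 ')': depth becomes 1
  Position 7 ')': depth becomes 0
  Position 8 '(': depth becomes 1
  Position 9 '(': depth becomes 2
  Position 10 '(': depth becomes 3
  Position 11 ')': depth becomes 2
  Position 12 ')': depth becomes 1
  Position 13 ')': depth becomes 0
  Position 14 '(': depth becomes 1
  Position 15 ')': depth becomes 0
  Position 16 '(': depth becomes 1
  Position 17 ')': depth becomes 0
  Position 18 '(': depth becomes 1
  Position 19 '(': depth becomes 2
  Position 20 '(': depth becomes 3
  Position 21 ')': depth becomes 2
  Position 22 ')': depth becomes 1
  Position 23 ')': depth becomes 0
Maximum depth reached: 3

3
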